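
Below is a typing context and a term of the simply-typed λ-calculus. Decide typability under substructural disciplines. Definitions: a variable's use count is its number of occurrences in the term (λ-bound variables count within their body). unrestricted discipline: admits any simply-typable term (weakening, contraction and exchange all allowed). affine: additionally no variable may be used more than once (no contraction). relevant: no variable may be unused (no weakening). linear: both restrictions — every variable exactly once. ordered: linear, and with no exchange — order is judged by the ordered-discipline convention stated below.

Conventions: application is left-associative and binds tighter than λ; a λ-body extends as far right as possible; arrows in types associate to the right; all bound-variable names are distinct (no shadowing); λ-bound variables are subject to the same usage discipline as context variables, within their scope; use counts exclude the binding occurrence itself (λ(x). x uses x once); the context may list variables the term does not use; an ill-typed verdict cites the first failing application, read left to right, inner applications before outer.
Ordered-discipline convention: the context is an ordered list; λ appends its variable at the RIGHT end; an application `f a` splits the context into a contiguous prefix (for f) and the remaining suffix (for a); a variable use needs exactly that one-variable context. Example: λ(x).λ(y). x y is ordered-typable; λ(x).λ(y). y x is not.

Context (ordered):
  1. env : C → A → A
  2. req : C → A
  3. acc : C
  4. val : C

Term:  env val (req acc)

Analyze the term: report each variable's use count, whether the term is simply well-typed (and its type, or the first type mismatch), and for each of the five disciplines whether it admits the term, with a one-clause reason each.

use counts: env: 1×, req: 1×, acc: 1×, val: 1×
left-to-right use order: env, val, req, acc
typing: ✓ — A
ordered ✗ (use order env, val, req, acc needs exchange)
linear ✓ (each of env, req, acc, val used exactly once)
affine ✓ (none of env, req, acc, val used more than once)
relevant ✓ (every one of env, req, acc, val appears)
unrestricted ✓ (typability at A is all that's needed)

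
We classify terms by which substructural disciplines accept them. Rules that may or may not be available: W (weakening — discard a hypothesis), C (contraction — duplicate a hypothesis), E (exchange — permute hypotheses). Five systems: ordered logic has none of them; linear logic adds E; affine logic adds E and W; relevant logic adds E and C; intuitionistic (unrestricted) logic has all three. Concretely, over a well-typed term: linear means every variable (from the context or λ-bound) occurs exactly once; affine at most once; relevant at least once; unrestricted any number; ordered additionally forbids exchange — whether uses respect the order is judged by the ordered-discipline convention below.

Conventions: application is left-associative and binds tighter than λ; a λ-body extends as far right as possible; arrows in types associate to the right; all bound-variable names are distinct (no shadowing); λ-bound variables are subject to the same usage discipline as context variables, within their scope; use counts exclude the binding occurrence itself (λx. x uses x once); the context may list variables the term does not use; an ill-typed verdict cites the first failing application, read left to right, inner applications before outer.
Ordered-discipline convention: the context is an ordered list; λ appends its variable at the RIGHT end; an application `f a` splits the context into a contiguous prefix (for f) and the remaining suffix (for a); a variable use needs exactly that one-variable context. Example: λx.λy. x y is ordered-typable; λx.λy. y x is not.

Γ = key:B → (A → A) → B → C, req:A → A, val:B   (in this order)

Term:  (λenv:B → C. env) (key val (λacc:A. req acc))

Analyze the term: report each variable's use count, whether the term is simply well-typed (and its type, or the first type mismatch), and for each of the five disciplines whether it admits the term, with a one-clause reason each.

counts: key ×1; req ×1; val ×1; env (λ-bound) ×1; acc (λ-bound) ×1
use order (left to right): env, key, val, req, acc
typing: ✓ — B → C
ordered: ✗, no contiguous prefix/suffix split fits env, key, val, req, acc
linear: ✓, key, req, val, env, acc: one use apiece
affine: ✓, at most one use each (key, req, val, env, acc)
relevant: ✓, every one of key, req, val, env, acc appears
unrestricted: ✓, well-typed at B → C; no restrictions here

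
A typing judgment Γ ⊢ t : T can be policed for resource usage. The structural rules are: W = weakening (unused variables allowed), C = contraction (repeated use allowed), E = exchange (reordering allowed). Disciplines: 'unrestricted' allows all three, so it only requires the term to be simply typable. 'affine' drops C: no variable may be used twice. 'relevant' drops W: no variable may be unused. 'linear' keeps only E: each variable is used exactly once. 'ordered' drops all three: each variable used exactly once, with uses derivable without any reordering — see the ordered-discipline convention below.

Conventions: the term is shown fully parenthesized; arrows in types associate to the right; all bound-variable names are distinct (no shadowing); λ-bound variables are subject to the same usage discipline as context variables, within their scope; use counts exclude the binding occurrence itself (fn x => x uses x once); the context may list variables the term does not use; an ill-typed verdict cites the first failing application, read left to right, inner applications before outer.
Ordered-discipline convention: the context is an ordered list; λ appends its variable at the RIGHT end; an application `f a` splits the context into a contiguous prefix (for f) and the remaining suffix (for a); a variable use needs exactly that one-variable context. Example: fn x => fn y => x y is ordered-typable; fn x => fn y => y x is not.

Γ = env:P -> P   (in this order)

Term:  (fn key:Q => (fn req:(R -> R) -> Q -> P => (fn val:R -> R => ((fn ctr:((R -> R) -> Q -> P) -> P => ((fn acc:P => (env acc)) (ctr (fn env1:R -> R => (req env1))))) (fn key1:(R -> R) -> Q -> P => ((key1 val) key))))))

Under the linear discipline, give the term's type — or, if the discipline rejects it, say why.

term : Q -> ((R -> R) -> Q -> P) -> (R -> R) -> P
usage: env: 1, key [bound]: 1, req [bound]: 1, val [bound]: 1, ctr [bound]: 1, acc [bound]: 1, env1 [bound]: 1, key1 [bound]: 1
use order (left to right): env, acc, ctr, req, env1, key1, val, key
typing: ✓ — Q -> ((R -> R) -> Q -> P) -> (R -> R) -> P
summary: ordered ✗ | linear ✓ | affine ✓ | relevant ✓ | unrestricted ✓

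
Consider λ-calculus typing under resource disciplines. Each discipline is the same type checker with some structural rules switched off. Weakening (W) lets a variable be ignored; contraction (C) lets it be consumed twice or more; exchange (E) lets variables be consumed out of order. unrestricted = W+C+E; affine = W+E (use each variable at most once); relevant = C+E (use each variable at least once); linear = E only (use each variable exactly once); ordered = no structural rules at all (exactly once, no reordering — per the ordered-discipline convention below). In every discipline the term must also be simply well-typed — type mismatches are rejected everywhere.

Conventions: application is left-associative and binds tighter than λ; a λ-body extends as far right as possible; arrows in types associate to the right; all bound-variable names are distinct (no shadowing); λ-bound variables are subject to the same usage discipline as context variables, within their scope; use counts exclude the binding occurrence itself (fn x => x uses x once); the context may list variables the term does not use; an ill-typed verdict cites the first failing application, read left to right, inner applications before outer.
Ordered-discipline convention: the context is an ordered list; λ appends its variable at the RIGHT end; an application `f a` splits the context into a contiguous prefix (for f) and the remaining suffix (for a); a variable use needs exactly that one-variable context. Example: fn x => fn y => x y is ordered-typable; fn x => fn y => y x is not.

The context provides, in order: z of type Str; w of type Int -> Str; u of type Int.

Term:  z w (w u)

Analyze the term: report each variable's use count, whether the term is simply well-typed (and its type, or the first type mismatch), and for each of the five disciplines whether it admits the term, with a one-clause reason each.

use counts: z: 1; w: 2; u: 1
order of uses: z, w, w, u
typing: ill-typed: non-function type Str applied to an argument
ordered: ✗, not simply typable
linear: ✗, fails simple typing
affine: ✗, a type mismatch blocks all five
relevant: ✗, the type mismatch rejects it
unrestricted: ✗, not simply typable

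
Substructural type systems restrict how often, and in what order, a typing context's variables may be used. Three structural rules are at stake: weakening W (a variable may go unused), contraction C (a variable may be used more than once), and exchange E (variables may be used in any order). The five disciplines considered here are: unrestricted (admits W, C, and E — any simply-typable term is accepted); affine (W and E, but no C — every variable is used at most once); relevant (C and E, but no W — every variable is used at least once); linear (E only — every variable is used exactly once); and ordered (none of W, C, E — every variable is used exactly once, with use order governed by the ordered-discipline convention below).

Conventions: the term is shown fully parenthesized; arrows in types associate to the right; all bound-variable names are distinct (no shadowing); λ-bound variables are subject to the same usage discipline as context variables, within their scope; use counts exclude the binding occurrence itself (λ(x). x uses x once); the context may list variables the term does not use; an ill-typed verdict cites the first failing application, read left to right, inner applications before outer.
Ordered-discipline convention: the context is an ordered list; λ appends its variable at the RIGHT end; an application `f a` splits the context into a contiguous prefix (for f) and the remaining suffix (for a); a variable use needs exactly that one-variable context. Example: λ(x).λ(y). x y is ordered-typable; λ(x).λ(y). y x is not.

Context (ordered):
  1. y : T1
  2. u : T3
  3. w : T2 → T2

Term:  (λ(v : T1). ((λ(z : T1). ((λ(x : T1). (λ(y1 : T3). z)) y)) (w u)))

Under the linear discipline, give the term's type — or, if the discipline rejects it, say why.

not well-typed under linear — a type mismatch blocks all five
usage: y=1, u=1, w=1, v (bound)=0, z (bound)=1, x (bound)=0, y1 (bound)=0
uses in reading order: z, y, w, u
typing: ill-typed: a function awaiting T2 gets T3
per-discipline verdicts: ordered ✗ | linear ✗ | affine ✗ | relevant ✗ | unrestricted ✗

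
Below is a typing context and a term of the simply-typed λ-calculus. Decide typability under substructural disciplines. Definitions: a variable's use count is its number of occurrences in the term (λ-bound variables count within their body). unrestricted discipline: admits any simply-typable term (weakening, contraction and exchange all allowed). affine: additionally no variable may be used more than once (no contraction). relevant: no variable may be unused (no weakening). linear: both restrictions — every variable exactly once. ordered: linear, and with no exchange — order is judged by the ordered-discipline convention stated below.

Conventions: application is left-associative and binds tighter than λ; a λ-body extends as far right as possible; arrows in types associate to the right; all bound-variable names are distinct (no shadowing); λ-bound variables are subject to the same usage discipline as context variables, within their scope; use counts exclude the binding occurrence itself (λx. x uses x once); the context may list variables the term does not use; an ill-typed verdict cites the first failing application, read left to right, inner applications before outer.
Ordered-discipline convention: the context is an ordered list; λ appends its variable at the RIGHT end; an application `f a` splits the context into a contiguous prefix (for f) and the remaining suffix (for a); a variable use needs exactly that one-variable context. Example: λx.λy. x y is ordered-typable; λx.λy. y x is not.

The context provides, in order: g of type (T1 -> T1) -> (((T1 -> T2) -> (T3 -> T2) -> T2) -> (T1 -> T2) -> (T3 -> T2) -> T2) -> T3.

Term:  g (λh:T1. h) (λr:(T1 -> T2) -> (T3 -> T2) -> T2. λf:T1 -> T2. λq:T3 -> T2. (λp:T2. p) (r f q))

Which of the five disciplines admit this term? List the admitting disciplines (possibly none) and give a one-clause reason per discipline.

admitting disciplines: ordered, linear, affine, relevant, unrestricted
usage: g: 1×; h (λ-bound): 1×; r (λ-bound): 1×; f (λ-bound): 1×; q (λ-bound): 1×; p (λ-bound): 1×
use order (left to right): g, h, p, r, f, q
typing: well-typed — term : T3
ordered ✓ (g, h, r, f, q, p: once each, no exchange needed)
linear ✓ (g, h, r, f, q, p: one use apiece)
affine ✓ (none of g, h, r, f, q, p used more than once)
relevant ✓ (none of g, h, r, f, q, p goes unused)
unrestricted ✓ (well-typed at T3; no restrictions here)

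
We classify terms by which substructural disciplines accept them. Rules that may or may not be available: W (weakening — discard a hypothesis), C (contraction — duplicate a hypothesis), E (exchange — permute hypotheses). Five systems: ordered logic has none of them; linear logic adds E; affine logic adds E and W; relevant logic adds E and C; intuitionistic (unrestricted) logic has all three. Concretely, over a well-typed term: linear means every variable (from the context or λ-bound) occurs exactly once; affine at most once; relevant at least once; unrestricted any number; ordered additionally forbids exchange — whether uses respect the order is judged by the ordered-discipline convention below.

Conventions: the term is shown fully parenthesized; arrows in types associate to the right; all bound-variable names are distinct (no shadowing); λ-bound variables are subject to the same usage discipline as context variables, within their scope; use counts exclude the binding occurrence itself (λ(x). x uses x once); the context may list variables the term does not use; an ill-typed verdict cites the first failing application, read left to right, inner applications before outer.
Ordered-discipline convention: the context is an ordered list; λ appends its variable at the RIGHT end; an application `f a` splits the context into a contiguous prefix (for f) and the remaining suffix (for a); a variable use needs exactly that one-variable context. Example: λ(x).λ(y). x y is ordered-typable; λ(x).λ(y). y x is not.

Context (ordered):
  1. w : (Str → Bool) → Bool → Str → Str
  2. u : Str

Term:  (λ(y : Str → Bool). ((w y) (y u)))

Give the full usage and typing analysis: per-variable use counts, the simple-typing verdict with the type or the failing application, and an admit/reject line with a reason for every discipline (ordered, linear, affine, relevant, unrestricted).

use counts: w ×1; u ×1; y (λ-bound) ×2
uses in reading order: w, y, y, u
typing: the term checks, with type (Str → Bool) → Str → Str
ordered: ✗, y ×2 used more than once (contraction)
linear: ✗, y ×2 used more than once (contraction)
affine: ✗, y ×2 used more than once (contraction)
relevant: ✓, at least one use each (w, u, y)
unrestricted: ✓, well-typed at (Str → Bool) → Str → Str; no restrictions here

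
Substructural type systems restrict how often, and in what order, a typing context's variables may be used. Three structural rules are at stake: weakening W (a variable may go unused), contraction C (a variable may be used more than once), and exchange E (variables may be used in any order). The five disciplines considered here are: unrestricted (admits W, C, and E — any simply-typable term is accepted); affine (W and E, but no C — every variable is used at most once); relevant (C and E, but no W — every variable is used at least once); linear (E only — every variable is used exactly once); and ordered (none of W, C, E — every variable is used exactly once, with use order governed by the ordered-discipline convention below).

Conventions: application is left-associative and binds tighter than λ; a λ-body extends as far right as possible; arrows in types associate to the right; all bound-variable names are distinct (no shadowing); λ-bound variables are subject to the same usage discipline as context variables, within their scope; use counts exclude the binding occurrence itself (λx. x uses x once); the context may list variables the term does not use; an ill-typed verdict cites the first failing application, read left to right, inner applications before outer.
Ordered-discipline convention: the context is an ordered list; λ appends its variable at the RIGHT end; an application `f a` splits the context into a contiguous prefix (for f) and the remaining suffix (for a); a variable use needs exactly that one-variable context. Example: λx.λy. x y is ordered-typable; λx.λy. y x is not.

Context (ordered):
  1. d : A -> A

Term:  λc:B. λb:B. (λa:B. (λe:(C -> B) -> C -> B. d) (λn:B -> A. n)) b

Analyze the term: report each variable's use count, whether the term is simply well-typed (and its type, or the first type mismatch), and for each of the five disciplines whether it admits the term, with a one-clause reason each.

use counts: d ×1, c (bound) ×0, b (bound) ×1, a (bound) ×0, e (bound) ×0, n (bound) ×1
order of uses: d, n, b
typing: ill-typed: a function awaiting (C -> B) -> C -> B gets (B -> A) -> B -> A
ordered: ✗, fails simple typing
linear: ✗, a type mismatch blocks all five
affine: ✗, the type mismatch rejects it
relevant: ✗, not simply typable
unrestricted: ✗, fails simple typing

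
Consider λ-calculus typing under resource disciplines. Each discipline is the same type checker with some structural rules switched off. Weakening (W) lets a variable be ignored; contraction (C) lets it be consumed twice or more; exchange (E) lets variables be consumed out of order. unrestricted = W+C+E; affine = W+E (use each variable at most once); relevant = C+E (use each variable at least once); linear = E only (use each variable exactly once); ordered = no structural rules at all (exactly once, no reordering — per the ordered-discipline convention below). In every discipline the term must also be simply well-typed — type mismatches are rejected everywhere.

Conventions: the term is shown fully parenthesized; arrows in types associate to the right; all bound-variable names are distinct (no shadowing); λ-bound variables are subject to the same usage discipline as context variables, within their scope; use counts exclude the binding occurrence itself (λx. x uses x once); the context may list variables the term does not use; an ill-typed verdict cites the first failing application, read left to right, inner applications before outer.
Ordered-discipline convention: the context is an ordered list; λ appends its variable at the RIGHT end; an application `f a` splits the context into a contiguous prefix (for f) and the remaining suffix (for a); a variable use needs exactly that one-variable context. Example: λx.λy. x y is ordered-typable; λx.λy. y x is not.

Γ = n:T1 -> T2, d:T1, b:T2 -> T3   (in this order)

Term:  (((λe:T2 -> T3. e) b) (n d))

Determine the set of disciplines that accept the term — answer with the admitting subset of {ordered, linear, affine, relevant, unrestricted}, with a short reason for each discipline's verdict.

accepted by: linear, affine, relevant, unrestricted
variable uses: n=1; d=1; b=1; e [bound]=1
order of uses: e, b, n, d
typing: ✓ — T3
ordered ✗ (no contiguous prefix/suffix split fits e, b, n, d)
linear ✓ (n, d, b, e: one use apiece)
affine ✓ (no duplicate uses among n, d, b, e)
relevant ✓ (n, d, b, e: all used, weakening unneeded)
unrestricted ✓ (well-typed at T3; no restrictions here)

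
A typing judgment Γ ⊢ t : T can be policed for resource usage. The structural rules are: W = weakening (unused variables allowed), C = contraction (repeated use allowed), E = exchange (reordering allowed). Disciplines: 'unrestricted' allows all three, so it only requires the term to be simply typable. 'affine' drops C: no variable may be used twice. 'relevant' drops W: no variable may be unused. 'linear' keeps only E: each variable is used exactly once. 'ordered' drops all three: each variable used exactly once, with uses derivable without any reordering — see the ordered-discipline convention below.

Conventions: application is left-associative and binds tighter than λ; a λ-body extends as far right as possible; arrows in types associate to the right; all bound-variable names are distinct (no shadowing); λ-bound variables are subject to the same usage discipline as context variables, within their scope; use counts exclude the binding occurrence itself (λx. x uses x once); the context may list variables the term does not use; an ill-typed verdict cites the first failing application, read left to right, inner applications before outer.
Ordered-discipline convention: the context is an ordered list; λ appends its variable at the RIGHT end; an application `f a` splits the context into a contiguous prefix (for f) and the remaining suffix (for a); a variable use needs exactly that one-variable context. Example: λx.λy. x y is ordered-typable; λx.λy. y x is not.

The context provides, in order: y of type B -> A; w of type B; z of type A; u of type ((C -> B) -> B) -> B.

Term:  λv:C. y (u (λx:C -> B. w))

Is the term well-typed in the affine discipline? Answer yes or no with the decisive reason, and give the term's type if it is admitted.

yes — none of y, w, z, u, v, x used more than once; term : C -> A
use counts: y ×1, w ×1, z ×0, u ×1, v (bound) ×0, x (bound) ×0
left-to-right use order: y, u, w
typing: well-typed at C -> A
all disciplines: ordered ✗, linear ✗, affine ✓, relevant ✗, unrestricted ✓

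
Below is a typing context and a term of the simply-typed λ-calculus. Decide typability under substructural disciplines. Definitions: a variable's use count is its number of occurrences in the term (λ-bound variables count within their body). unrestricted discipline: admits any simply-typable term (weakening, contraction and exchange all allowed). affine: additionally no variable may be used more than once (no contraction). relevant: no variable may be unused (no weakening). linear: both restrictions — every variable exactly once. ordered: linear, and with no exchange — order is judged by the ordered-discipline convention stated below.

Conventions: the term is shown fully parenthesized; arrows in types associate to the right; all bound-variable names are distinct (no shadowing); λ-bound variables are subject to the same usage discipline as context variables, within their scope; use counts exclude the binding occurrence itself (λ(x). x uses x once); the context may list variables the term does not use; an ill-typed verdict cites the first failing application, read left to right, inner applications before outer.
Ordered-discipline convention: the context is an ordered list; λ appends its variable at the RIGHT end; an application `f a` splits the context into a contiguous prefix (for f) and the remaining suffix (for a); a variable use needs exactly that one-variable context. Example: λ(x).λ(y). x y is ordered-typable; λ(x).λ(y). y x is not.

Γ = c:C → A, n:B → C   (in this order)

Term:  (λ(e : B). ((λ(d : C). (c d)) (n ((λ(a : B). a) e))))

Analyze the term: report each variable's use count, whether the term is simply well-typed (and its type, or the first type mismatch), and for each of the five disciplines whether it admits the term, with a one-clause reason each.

use counts: c ×1; n ×1; e [bound] ×1; d [bound] ×1; a [bound] ×1
order of uses: c, d, n, a, e
typing: well-typed at B → A
ordered: ✓, single-use (c, n, e, d, a), ordered derivation ok
linear: ✓, each of c, n, e, d, a used exactly once
affine: ✓, no duplicate uses among c, n, e, d, a
relevant: ✓, c, n, e, d, a: all used, weakening unneeded
unrestricted: ✓, type-checks (B → A) and nothing is barred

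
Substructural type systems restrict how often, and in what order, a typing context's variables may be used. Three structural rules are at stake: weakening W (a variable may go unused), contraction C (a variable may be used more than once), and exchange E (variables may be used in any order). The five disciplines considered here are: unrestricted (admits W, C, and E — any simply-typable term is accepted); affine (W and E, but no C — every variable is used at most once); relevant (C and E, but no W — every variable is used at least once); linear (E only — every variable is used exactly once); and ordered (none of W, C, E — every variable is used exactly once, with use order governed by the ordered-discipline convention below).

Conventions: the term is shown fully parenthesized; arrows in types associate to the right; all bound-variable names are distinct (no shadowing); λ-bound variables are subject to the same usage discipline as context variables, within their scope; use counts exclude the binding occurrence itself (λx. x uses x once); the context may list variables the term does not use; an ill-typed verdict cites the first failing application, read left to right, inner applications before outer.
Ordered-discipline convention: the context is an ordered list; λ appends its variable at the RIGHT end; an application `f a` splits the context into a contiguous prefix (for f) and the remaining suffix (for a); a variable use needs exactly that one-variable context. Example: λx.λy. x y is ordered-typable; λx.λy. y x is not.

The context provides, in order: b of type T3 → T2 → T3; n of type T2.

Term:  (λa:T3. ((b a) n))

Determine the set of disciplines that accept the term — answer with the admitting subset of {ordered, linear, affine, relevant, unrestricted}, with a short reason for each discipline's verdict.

admitted by: linear, affine, relevant, unrestricted
usage: b: 1; n: 1; a (λ-bound): 1
uses in reading order: b, a, n
typing: well-typed — term : T3 → T3
ordered: ✗ — no contiguous prefix/suffix split fits b, a, n
linear: ✓ — each of b, n, a used exactly once
affine: ✓ — no duplicate uses among b, n, a
relevant: ✓ — every one of b, n, a appears
unrestricted: ✓ — type-checks (T3 → T3) and nothing is barred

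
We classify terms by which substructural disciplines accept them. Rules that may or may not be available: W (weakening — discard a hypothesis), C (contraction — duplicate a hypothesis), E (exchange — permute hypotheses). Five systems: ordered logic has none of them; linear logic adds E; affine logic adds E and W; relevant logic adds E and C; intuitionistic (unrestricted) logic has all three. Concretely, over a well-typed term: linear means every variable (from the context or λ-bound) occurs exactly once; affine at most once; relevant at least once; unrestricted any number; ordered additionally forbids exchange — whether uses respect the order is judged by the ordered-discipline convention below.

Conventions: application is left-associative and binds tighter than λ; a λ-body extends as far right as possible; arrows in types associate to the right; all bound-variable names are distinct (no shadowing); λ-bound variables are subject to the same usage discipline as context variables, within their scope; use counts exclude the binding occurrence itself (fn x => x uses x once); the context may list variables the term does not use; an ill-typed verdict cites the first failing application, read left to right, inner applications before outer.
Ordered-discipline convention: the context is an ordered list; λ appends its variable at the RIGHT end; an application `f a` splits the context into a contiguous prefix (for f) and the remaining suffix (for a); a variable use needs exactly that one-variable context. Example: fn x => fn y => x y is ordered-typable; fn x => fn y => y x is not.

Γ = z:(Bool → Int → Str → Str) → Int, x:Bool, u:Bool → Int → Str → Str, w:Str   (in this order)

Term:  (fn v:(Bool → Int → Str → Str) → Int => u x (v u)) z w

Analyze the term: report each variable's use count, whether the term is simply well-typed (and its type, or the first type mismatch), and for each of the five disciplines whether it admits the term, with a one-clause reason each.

usage: z: 1, x: 1, u: 2, w: 1, v [bound]: 1
left-to-right use order: u, x, v, u, z, w
typing: ✓ — Str
ordered ✗ (u ×2 used more than once (contraction))
linear ✗ (u ×2 used more than once (contraction))
affine ✗ (u ×2 used more than once (contraction))
relevant ✓ (none of z, x, u, w, v goes unused)
unrestricted ✓ (simply typable at Str; W, C, E all held)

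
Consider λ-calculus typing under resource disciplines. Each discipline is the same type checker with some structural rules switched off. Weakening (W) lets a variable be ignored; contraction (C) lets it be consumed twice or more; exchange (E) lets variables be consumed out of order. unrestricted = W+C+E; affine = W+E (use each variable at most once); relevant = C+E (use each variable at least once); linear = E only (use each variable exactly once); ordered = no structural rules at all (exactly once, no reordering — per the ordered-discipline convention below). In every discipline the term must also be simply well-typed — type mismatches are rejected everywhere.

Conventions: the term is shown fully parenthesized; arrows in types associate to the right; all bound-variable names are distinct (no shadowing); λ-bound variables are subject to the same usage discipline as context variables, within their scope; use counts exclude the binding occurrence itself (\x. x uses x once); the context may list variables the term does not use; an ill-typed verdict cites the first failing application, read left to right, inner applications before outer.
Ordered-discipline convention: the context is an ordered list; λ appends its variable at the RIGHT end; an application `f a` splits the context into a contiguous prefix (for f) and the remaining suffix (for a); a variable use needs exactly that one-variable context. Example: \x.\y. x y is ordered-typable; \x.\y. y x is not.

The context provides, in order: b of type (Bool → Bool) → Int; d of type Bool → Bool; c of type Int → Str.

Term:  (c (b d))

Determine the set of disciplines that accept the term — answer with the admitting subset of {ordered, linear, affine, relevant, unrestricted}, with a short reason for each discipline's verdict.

admitted by: linear, affine, relevant, unrestricted
use counts: b: 1, d: 1, c: 1
uses in reading order: c, b, d
typing: well-typed at Str
ordered: ✗ — no ordered split (uses run c, b, d)
linear: ✓ — exactly-once usage across b, d, c
affine: ✓ — none of b, d, c used more than once
relevant: ✓ — none of b, d, c goes unused
unrestricted: ✓ — well-typed at Str; no restrictions here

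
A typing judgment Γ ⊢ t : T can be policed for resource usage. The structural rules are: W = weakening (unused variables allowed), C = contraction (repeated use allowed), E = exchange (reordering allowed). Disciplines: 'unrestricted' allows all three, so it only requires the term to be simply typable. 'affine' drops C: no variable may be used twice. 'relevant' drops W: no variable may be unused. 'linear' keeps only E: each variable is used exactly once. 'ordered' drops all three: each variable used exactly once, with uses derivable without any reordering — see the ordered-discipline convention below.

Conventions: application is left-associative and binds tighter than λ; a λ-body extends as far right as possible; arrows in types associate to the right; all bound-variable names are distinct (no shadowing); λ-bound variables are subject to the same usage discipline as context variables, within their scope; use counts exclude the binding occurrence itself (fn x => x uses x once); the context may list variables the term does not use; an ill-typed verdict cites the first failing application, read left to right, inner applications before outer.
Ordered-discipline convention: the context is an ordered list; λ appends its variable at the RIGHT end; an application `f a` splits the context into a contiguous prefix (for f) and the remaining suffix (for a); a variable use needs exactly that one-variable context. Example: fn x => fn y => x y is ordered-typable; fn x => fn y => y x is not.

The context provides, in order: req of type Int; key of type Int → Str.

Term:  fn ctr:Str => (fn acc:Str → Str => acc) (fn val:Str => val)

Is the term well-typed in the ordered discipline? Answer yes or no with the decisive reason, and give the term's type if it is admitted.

no — unused: req, key, ctr — weakening required
variable uses: req ×0; key ×0; ctr (λ-bound) ×0; acc (λ-bound) ×1; val (λ-bound) ×1
left-to-right use order: acc, val
typing: the term checks, with type Str → Str → Str
summary: ordered ✗, linear ✗, affine ✓, relevant ✗, unrestricted ✓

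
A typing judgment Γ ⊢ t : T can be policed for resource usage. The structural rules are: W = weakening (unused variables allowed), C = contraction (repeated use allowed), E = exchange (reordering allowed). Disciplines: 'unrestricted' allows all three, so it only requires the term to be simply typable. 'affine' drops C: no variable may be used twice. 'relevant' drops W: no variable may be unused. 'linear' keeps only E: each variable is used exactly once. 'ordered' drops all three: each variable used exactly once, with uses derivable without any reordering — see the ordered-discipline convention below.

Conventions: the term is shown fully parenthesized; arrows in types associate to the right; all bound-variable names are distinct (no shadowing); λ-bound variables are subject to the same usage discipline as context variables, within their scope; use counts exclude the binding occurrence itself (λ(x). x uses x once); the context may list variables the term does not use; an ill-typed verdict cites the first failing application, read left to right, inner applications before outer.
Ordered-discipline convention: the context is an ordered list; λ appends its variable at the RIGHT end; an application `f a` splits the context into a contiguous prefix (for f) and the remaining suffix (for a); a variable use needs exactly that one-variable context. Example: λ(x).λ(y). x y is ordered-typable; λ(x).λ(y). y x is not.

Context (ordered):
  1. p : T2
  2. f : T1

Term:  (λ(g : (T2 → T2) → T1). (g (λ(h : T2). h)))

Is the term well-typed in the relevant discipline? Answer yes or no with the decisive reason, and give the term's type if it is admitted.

no — unused: p, f — weakening required
counts: p=0; f=0; g [bound]=1; h [bound]=1
use order (left to right): g, h
typing: well-typed — term : ((T2 → T2) → T1) → T1
summary: ordered ✗; linear ✗; affine ✓; relevant ✗; unrestricted ✓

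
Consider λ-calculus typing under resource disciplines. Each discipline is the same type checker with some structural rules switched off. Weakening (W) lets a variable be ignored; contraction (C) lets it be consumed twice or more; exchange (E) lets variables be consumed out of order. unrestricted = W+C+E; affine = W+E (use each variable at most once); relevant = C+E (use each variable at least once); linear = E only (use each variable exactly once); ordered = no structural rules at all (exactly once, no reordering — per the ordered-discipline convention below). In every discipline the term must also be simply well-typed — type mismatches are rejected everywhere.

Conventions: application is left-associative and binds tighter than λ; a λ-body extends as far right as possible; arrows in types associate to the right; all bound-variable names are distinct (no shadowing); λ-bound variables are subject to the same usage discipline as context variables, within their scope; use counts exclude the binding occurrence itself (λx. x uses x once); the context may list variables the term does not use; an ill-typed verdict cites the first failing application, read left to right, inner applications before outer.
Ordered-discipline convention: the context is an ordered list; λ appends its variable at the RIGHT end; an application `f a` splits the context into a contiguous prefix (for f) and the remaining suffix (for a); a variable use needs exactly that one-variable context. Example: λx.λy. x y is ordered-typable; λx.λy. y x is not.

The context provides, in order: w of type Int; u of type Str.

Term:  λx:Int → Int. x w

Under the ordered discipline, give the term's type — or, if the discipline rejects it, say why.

not well-typed under ordered — unused: u — weakening required
use counts: w: 1; u: 0; x (λ-bound): 1
left-to-right use order: x, w
typing: ✓ — (Int → Int) → Int
all disciplines: ordered ✗, linear ✗, affine ✓, relevant ✗, unrestricted ✓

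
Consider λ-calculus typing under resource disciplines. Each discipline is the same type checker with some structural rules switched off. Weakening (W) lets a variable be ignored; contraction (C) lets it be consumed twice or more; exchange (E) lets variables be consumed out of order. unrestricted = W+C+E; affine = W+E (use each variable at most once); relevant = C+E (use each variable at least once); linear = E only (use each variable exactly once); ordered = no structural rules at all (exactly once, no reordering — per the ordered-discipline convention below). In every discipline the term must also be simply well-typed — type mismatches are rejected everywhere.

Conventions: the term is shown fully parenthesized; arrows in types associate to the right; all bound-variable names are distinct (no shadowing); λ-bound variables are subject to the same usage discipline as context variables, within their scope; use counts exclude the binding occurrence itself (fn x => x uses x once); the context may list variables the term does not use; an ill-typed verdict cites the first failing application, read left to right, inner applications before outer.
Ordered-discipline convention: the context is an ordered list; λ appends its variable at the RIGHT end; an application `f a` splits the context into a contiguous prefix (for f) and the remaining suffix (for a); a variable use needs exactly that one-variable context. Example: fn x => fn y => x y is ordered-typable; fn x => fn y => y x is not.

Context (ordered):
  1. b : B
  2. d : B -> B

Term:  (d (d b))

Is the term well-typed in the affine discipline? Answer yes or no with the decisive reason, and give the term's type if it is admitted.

no — uses contraction: d ×2
use counts: b: 1, d: 2
left-to-right use order: d, d, b
typing: well-typed — term : B
per-discipline verdicts: ordered ✗ | linear ✗ | affine ✗ | relevant ✓ | unrestricted ✓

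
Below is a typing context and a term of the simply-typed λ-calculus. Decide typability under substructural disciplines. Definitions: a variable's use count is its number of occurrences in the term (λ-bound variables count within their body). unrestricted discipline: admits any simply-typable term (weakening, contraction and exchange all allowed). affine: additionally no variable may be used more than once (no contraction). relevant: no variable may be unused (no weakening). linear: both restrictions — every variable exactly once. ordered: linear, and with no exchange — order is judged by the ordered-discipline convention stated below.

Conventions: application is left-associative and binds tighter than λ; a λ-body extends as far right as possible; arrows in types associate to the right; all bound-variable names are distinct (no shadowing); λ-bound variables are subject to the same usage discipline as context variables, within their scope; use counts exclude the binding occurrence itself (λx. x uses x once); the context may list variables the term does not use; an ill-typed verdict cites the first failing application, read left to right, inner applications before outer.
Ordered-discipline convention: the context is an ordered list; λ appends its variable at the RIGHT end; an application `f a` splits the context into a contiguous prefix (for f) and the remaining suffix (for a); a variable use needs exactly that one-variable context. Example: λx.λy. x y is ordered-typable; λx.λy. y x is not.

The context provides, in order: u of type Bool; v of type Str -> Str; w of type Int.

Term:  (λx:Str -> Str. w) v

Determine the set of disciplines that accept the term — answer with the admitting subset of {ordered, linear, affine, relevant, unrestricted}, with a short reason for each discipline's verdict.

admitting disciplines: affine, unrestricted
usage: u ×0, v ×1, w ×1, x [bound] ×0
left-to-right use order: w, v
typing: the term checks, with type Int
ordered: ✗, unused: u, x — weakening required
linear: ✗, unused: u, x — weakening required
affine: ✓, none of u, v, w, x used more than once
relevant: ✗, unused: u, x — weakening required
unrestricted: ✓, simply typable at Int; W, C, E all held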